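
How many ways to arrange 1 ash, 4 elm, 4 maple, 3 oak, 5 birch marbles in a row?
17! / (1! × 4! × 4! × 3! × 5!) = 857656800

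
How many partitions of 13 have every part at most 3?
Let r_j(i) = number of partitions of i into parts ≤ j, for i = 0..13. r_1(i) = 1 for all i; r_j(i) = r_{j-1}(i) + r_j(i-j). Rows j = 2..3: ≤2: 1 1 2 2 3 3 4 4 5 5 6 6 7 7; ≤3: 1 1 2 3 4 5 7 8 10 12 14 16 19 21. r_3(13) = 21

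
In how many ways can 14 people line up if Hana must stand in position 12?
Fix one position: (14-1)! = 6227020800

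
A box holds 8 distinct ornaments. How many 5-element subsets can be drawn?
C(8,5) = 8!/(5!×3!) = 56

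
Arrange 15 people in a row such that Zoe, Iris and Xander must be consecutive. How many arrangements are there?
Treat the 3 as one block: (15-3+1)! × 3! = 6227020800 × 6 = 37362124800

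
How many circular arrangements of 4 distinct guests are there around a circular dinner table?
Circular: fix one position, arrange the rest. (4-1)! = 6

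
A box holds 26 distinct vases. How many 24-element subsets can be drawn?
C(26,24) = 26!/(24!×2!) = 325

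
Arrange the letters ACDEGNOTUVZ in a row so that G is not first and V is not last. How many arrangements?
By inclusion-exclusion: 11! - 2×(11-1)! + (11-2)! = 39916800 - 7257600 + 362880 = 33022080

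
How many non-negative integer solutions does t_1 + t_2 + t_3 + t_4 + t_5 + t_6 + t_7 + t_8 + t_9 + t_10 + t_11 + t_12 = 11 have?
C(11+12-1, 12-1) = C(22, 11) = 705432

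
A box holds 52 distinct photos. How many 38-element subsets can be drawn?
C(52,38) = 52!/(38!×14!) = 1768966344600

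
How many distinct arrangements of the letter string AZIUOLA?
7! / (1! × 1! × 2! × 1! × 1! × 1!) = 2520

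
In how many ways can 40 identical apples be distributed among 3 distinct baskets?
C(40+3-1, 3-1) = C(42, 2) = 861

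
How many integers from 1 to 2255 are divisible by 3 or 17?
⌊2255/3⌋ + ⌊2255/17⌋ - ⌊2255/51⌋ = 751 + 132 - 44 = 839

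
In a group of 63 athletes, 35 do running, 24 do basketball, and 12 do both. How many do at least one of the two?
|A∪B| = |A| + |B| - |A∩B| = 35 + 24 - 12 = 47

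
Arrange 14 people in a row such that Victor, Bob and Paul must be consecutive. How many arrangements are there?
Treat the 3 as one block: (14-3+1)! × 3! = 479001600 × 6 = 2874009600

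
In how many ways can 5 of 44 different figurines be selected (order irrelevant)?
C(44,5) = 44!/(5!×39!) = 1086008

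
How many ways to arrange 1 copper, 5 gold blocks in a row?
6! / (1! × 5!) = 6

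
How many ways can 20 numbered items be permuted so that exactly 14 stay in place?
Choose the 14 fixed points C(20,14) = 38760, derange the rest: !6 = Σ_{j=0}^{6} (-1)^j·6!/j! = 720 - 720 + 360 - 120 + 30 - 6 + 1 = 265. Product = 38760 × 265 = 10271400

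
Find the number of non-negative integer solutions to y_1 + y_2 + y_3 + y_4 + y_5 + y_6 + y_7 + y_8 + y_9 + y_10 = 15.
C(15+10-1, 10-1) = C(24, 9) = 1307504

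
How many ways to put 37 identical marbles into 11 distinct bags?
C(37+11-1, 11-1) = C(47, 10) = 5178066751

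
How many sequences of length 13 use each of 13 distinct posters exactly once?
13! = 6227020800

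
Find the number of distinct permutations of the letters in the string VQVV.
4! / (1! × 3!) = 4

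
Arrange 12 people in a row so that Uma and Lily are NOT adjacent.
Total - adjacent = 12! - (12-1)!×2 = 479001600 - 79833600 = 399168000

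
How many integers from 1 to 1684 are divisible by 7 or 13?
⌊1684/7⌋ + ⌊1684/13⌋ - ⌊1684/91⌋ = 240 + 129 - 18 = 351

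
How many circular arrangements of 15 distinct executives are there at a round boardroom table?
Circular: fix one position, arrange the rest. (15-1)! = 87178291200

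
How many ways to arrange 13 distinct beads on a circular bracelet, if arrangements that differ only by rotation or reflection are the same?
(13-1)!/2 = 479001600/2 = 239500800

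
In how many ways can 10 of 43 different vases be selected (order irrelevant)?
C(43,10) = 43!/(10!×33!) = 1917334783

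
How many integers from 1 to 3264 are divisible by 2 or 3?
⌊3264/2⌋ + ⌊3264/3⌋ - ⌊3264/6⌋ = 1632 + 1088 - 544 = 2176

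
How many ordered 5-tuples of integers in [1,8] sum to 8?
Coefficient of x^8 in (x + x² + ... + x^8)^5. By inclusion-exclusion on dice exceeding 8: Σ_j (-1)^j C(5,j)·C(8-1-8j, 4) = C(5,0)·C(7,4) = 1·35 = 35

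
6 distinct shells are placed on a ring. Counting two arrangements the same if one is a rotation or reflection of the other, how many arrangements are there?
(6-1)!/2 = 120/2 = 60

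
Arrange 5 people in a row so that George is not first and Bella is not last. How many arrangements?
By inclusion-exclusion: 5! - 2×(5-1)! + (5-2)! = 120 - 48 + 6 = 78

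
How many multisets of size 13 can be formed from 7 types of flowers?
C(13+7-1, 7-1) = C(19, 6) = 27132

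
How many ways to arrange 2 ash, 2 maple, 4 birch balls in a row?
8! / (2! × 2! × 4!) = 420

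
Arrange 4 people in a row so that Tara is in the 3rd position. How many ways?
Fix one position: (4-1)! = 6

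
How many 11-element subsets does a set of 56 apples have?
C(56,11) = 56!/(11!×45!) = 148902215280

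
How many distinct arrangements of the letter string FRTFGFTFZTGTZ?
13! / (2! × 1! × 2! × 4! × 4!) = 2702700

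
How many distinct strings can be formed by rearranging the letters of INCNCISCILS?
11! / (2! × 3! × 2! × 3! × 1!) = 277200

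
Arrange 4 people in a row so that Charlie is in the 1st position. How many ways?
Fix one position: (4-1)! = 6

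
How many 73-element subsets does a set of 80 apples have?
C(80,73) = 80!/(73!×7!) = 3176716400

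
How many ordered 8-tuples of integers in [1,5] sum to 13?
Coefficient of x^13 in (x + x² + ... + x^5)^8. By inclusion-exclusion on dice exceeding 5: Σ_j (-1)^j C(8,j)·C(13-1-5j, 7) = C(8,0)·C(12,7) - C(8,1)·C(7,7) = 1·792 - 8·1 = 784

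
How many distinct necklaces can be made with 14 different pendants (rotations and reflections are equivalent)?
(14-1)!/2 = 6227020800/2 = 3113510400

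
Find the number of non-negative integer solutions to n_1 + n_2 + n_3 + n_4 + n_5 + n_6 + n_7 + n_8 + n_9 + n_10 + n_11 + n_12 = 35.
C(35+12-1, 12-1) = C(46, 11) = 13340783196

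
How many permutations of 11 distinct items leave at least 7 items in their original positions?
Exactly j fixed points: C(11,j)·!(11-j); sum over j ≥ 7 (derangement numbers via !m = (m-1)·(!(m-1) + !(m-2)): !0..!4 = 1, 0, 1, 2, 9). Σ_{j=7}^{11} C(11,j)·!(11-j) = C(11,7)·!4 + C(11,8)·!3 + C(11,9)·!2 + C(11,10)·!1 + C(11,11)·!0 = 330·9 + 165·2 + 55·1 + 11·0 + 1·1 = 3356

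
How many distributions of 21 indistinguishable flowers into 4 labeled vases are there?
C(21+4-1, 4-1) = C(24, 3) = 2024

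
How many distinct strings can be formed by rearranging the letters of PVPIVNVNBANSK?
13! / (3! × 1! × 2! × 1! × 3! × 1! × 1! × 1!) = 86486400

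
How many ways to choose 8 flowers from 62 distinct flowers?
C(62,8) = 62!/(8!×54!) = 3381098545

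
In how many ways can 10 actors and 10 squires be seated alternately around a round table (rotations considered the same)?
Fix one of the actors: (10-1)! ways for the remaining actors, × 10! ways for the squires = 362880 × 3628800 = 1316818944000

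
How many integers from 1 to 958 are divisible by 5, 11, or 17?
⌊958/5⌋+⌊958/11⌋+⌊958/17⌋ - ⌊958/55⌋-⌊958/85⌋-⌊958/187⌋ + ⌊958/935⌋ = 191+87+56 - 17-11-5 + 1 = 302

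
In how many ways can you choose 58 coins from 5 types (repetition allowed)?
C(58+5-1, 5-1) = C(62, 4) = 557845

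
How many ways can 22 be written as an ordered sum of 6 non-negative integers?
C(22+6-1, 6-1) = C(27, 5) = 80730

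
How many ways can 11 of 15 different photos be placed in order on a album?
P(15,11) = 15!/(15-11)! = 54486432000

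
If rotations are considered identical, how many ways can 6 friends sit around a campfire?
Circular: fix one position, arrange the rest. (6-1)! = 120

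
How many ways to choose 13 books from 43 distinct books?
C(43,13) = 43!/(13!×30!) = 36576848168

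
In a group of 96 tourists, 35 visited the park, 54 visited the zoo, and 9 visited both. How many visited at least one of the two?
|A∪B| = |A| + |B| - |A∩B| = 35 + 54 - 9 = 80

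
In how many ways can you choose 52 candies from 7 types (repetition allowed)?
C(52+7-1, 7-1) = C(58, 6) = 40475358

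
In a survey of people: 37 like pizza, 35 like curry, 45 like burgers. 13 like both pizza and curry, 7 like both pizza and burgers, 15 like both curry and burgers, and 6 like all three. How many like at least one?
|A∪B∪C| = 37+35+45-13-7-15+6 = 88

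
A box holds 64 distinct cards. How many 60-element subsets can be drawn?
C(64,60) = 64!/(60!×4!) = 635376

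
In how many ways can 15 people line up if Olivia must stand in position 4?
Fix one position: (15-1)! = 87178291200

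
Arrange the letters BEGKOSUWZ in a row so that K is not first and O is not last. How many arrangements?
By inclusion-exclusion: 9! - 2×(9-1)! + (9-2)! = 362880 - 80640 + 5040 = 287280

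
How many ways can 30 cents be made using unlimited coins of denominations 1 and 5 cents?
Coefficient of x^30 in 1/(1-x^1) · 1/(1-x^5). Use j coins of 5 for j = 0..⌊30/5⌋ = 6, the rest in 1s: 6 + 1 = 7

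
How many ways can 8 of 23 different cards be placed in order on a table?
P(23,8) = 23!/(23-8)! = 19769460480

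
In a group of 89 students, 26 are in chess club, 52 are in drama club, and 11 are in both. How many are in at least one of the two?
|A∪B| = |A| + |B| - |A∩B| = 26 + 52 - 11 = 67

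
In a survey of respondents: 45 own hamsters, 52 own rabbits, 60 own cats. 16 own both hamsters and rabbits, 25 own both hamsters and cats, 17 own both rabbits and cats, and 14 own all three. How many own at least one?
|A∪B∪C| = 45+52+60-16-25-17+14 = 113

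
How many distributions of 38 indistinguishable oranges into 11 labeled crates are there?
C(38+11-1, 11-1) = C(48, 10) = 6540715896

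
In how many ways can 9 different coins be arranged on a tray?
9! = 362880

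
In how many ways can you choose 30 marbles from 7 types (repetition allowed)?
C(30+7-1, 7-1) = C(36, 6) = 1947792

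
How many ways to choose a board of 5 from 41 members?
C(41,5) = 41!/(5!×36!) = 749398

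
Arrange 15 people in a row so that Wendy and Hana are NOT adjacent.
Total - adjacent = 15! - (15-1)!×2 = 1307674368000 - 174356582400 = 1133317785600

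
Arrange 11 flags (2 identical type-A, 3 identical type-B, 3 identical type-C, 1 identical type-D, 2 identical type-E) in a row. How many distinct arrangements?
11! / (2! × 3! × 3! × 1! × 2!) = 277200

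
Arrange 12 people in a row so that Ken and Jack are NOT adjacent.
Total - adjacent = 12! - (12-1)!×2 = 479001600 - 79833600 = 399168000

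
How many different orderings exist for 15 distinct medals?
15! = 1307674368000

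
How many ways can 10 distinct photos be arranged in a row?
10! = 3628800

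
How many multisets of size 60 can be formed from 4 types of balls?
C(60+4-1, 4-1) = C(63, 3) = 39711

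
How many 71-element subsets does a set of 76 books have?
C(76,71) = 76!/(71!×5!) = 18474840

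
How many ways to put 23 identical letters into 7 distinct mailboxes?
C(23+7-1, 7-1) = C(29, 6) = 475020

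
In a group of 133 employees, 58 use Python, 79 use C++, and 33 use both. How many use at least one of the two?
|A∪B| = |A| + |B| - |A∩B| = 58 + 79 - 33 = 104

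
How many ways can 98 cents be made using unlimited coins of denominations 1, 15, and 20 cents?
Coefficient of x^98 in 1/(1-x^1) · 1/(1-x^15) · 1/(1-x^20). Case on j = number of 20-cent coins (j = 0..4); remainder r = 98 - 20j is made from {1,15} in ⌊r/15⌋+1 ways. r = 98, 78, 58, 38, 18 → 7 + 6 + 4 + 3 + 2 = 22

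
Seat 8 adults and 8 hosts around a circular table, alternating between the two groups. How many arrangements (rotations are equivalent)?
Fix one of the adults: (8-1)! ways for the remaining adults, × 8! ways for the hosts = 5040 × 40320 = 203212800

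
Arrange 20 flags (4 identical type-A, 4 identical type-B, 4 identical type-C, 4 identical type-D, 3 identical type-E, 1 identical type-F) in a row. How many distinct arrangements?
20! / (4! × 4! × 4! × 4! × 3! × 1!) = 1222160940000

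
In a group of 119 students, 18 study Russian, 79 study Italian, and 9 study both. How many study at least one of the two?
|A∪B| = |A| + |B| - |A∩B| = 18 + 79 - 9 = 88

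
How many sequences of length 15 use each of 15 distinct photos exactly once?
15! = 1307674368000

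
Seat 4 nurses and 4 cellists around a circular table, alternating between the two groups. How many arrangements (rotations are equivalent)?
Fix one of the nurses: (4-1)! ways for the remaining nurses, × 4! ways for the cellists = 6 × 24 = 144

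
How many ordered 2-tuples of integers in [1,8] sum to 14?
Coefficient of x^14 in (x + x² + ... + x^8)^2. By inclusion-exclusion on dice exceeding 8: Σ_j (-1)^j C(2,j)·C(14-1-8j, 1) = C(2,0)·C(13,1) - C(2,1)·C(5,1) = 1·13 - 2·5 = 3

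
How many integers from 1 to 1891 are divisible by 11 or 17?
⌊1891/11⌋ + ⌊1891/17⌋ - ⌊1891/187⌋ = 171 + 111 - 10 = 272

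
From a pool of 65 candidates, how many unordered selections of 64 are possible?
C(65,64) = 65!/(64!×1!) = 65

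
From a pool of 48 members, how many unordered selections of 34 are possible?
C(48,34) = 48!/(34!×14!) = 482320623240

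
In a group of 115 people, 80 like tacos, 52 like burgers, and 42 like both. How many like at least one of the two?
|A∪B| = |A| + |B| - |A∩B| = 80 + 52 - 42 = 90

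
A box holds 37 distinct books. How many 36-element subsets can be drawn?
C(37,36) = 37!/(36!×1!) = 37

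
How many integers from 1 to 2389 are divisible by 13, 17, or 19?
⌊2389/13⌋+⌊2389/17⌋+⌊2389/19⌋ - ⌊2389/221⌋-⌊2389/247⌋-⌊2389/323⌋ + ⌊2389/4199⌋ = 183+140+125 - 10-9-7 + 0 = 422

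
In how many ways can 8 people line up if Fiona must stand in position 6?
Fix one position: (8-1)! = 5040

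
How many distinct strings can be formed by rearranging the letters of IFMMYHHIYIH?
11! / (2! × 3! × 1! × 2! × 3!) = 277200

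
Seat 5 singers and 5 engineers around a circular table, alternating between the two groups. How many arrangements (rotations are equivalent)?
Fix one of the singers: (5-1)! ways for the remaining singers, × 5! ways for the engineers = 24 × 120 = 2880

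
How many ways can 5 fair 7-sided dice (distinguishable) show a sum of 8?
Coefficient of x^8 in (x + x² + ... + x^7)^5. By inclusion-exclusion on dice exceeding 7: Σ_j (-1)^j C(5,j)·C(8-1-7j, 4) = C(5,0)·C(7,4) = 1·35 = 35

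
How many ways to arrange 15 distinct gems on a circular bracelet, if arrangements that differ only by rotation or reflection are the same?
(15-1)!/2 = 87178291200/2 = 43589145600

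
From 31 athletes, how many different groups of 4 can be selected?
C(31,4) = 31!/(4!×27!) = 31465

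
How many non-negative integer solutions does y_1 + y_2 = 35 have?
C(35+2-1, 2-1) = C(36, 1) = 36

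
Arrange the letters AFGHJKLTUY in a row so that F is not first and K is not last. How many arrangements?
By inclusion-exclusion: 10! - 2×(10-1)! + (10-2)! = 3628800 - 725760 + 40320 = 2943360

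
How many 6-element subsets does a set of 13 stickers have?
C(13,6) = 13!/(6!×7!) = 1716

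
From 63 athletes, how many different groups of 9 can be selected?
C(63,9) = 63!/(9!×54!) = 23667689815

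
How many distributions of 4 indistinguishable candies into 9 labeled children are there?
C(4+9-1, 9-1) = C(12, 8) = 495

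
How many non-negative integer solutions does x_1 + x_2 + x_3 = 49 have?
C(49+3-1, 3-1) = C(51, 2) = 1275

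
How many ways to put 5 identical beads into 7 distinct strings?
C(5+7-1, 7-1) = C(11, 6) = 462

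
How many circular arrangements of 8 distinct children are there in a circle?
Circular: fix one position, arrange the rest. (8-1)! = 5040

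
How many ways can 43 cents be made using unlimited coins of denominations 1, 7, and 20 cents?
Coefficient of x^43 in 1/(1-x^1) · 1/(1-x^7) · 1/(1-x^20). Case on j = number of 20-cent coins (j = 0..2); remainder r = 43 - 20j is made from {1,7} in ⌊r/7⌋+1 ways. r = 43, 23, 3 → 7 + 4 + 1 = 12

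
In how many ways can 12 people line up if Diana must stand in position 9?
Fix one position: (12-1)! = 39916800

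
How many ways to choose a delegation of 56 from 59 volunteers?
C(59,56) = 59!/(56!×3!) = 32509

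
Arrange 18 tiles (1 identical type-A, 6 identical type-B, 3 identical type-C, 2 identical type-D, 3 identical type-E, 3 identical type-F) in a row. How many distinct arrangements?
18! / (1! × 6! × 3! × 2! × 3! × 3!) = 20583763200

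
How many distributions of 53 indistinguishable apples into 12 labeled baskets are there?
C(53+12-1, 12-1) = C(64, 11) = 743595781824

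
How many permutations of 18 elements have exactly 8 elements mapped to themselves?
Choose the 8 fixed points C(18,8) = 43758, derange the rest: !10 = Σ_{j=0}^{10} (-1)^j·10!/j! = 3628800 - 3628800 + 1814400 - 604800 + 151200 - 30240 + 5040 - 720 + 90 - 10 + 1 = 1334961. Product = 43758 × 1334961 = 58415223438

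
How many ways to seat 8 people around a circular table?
Circular: fix one position, arrange the rest. (8-1)! = 5040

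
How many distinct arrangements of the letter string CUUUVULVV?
9! / (1! × 4! × 1! × 3!) = 2520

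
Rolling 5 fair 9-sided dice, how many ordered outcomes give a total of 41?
Coefficient of x^41 in (x + x² + ... + x^9)^5. By inclusion-exclusion on dice exceeding 9: Σ_j (-1)^j C(5,j)·C(41-1-9j, 4) = C(5,0)·C(40,4) - C(5,1)·C(31,4) + C(5,2)·C(22,4) - C(5,3)·C(13,4) + C(5,4)·C(4,4) = 1·91390 - 5·31465 + 10·7315 - 10·715 + 5·1 = 70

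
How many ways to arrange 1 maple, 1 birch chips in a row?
2! / (1! × 1!) = 2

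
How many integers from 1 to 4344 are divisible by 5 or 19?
⌊4344/5⌋ + ⌊4344/19⌋ - ⌊4344/95⌋ = 868 + 228 - 45 = 1051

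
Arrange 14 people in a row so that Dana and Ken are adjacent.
Treat as block: (14-1)! × 2! = 6227020800 × 2 = 12454041600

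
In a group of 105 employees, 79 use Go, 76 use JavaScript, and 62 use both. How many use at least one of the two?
|A∪B| = |A| + |B| - |A∩B| = 79 + 76 - 62 = 93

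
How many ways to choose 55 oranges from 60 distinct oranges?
C(60,55) = 60!/(55!×5!) = 5461512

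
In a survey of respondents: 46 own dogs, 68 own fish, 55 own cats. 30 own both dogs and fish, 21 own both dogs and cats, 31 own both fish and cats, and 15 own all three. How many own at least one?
|A∪B∪C| = 46+68+55-30-21-31+15 = 102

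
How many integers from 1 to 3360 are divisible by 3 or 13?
⌊3360/3⌋ + ⌊3360/13⌋ - ⌊3360/39⌋ = 1120 + 258 - 86 = 1292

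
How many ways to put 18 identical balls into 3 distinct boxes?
C(18+3-1, 3-1) = C(20, 2) = 190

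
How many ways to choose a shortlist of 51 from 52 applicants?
C(52,51) = 52!/(51!×1!) = 52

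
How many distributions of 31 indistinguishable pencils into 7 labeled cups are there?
C(31+7-1, 7-1) = C(37, 6) = 2324784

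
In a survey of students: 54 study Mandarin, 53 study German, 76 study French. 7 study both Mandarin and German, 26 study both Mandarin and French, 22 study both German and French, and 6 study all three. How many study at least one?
|A∪B∪C| = 54+53+76-7-26-22+6 = 134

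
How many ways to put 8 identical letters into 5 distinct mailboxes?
C(8+5-1, 5-1) = C(12, 4) = 495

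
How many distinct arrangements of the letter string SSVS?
4! / (3! × 1!) = 4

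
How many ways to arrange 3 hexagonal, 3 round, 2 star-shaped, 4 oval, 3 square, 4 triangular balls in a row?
19! / (3! × 3! × 2! × 4! × 3! × 4!) = 488864376000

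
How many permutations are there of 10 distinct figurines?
10! = 3628800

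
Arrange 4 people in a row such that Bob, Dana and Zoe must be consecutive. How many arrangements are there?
Treat the 3 as one block: (4-3+1)! × 3! = 2 × 6 = 12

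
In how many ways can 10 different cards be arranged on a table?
10! = 3628800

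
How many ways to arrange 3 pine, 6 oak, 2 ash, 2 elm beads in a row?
13! / (3! × 6! × 2! × 2!) = 360360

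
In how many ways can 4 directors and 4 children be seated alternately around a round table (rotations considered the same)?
Fix one of the directors: (4-1)! ways for the remaining directors, × 4! ways for the children = 6 × 24 = 144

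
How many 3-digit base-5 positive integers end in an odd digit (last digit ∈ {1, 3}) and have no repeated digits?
Last∈{1,3}. Last=0: 0. Last nonzero: 2×3×P(3,1) = 18. Total = 18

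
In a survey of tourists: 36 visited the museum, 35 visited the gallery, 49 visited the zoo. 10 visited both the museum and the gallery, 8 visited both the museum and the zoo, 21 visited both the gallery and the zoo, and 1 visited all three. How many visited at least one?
|A∪B∪C| = 36+35+49-10-8-21+1 = 82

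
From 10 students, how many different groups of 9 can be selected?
C(10,9) = 10!/(9!×1!) = 10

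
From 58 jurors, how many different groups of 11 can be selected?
C(58,11) = 58!/(11!×47!) = 227692286640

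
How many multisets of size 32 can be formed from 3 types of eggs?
C(32+3-1, 3-1) = C(34, 2) = 561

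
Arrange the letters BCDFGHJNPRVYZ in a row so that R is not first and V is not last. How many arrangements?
By inclusion-exclusion: 13! - 2×(13-1)! + (13-2)! = 6227020800 - 958003200 + 39916800 = 5308934400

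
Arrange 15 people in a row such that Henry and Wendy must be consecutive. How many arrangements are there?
Treat the 2 as one block: (15-2+1)! × 2! = 87178291200 × 2 = 174356582400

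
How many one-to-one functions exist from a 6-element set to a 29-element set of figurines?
P(29,6) = 29!/(29-6)! = 342014400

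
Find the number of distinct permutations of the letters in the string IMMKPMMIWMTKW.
13! / (5! × 2! × 2! × 1! × 1! × 2!) = 6486480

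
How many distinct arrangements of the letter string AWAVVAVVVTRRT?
13! / (2! × 2! × 1! × 3! × 5!) = 2162160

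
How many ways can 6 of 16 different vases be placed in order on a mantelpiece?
P(16,6) = 16!/(16-6)! = 5765760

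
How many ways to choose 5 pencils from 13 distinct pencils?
C(13,5) = 13!/(5!×8!) = 1287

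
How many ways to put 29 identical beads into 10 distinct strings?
C(29+10-1, 10-1) = C(38, 9) = 163011640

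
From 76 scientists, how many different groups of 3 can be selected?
C(76,3) = 76!/(3!×73!) = 70300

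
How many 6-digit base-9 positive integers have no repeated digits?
First digit: 8 choices (nonzero). Then descending: 8 × 8 × 7 × 6 × 5 × 4 = 53760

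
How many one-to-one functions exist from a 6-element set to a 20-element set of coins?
P(20,6) = 20!/(20-6)! = 27907200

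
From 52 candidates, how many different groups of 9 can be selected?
C(52,9) = 52!/(9!×43!) = 3679075400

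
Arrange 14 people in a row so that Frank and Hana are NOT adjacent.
Total - adjacent = 14! - (14-1)!×2 = 87178291200 - 12454041600 = 74724249600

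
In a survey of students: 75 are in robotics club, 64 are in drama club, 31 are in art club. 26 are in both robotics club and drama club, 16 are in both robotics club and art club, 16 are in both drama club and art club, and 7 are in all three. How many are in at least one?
|A∪B∪C| = 75+64+31-26-16-16+7 = 119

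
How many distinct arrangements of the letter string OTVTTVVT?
8! / (3! × 1! × 4!) = 280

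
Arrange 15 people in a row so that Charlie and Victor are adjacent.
Treat as block: (15-1)! × 2! = 87178291200 × 2 = 174356582400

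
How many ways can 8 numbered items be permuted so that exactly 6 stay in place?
Choose the 6 fixed points C(8,6) = 28, derange the rest: !2 = Σ_{j=0}^{2} (-1)^j·2!/j! = 2 - 2 + 1 = 1. Product = 28 × 1 = 28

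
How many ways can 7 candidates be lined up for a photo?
7! = 5040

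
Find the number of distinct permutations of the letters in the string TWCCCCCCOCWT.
12! / (7! × 1! × 2! × 2!) = 23760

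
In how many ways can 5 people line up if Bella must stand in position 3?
Fix one position: (5-1)! = 24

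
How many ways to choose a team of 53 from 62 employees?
C(62,53) = 62!/(53!×9!) = 20286591270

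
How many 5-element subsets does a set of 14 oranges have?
C(14,5) = 14!/(5!×9!) = 2002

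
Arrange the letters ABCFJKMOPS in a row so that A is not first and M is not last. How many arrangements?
By inclusion-exclusion: 10! - 2×(10-1)! + (10-2)! = 3628800 - 725760 + 40320 = 2943360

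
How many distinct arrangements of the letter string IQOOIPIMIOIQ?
12! / (2! × 3! × 5! × 1! × 1!) = 332640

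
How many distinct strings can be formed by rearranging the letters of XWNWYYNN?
8! / (2! × 2! × 1! × 3!) = 1680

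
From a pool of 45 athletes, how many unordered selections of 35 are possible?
C(45,35) = 45!/(35!×10!) = 3190187286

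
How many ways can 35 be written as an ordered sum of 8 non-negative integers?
C(35+8-1, 8-1) = C(42, 7) = 26978328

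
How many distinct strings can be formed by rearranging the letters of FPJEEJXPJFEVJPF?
15! / (3! × 3! × 4! × 1! × 3! × 1!) = 252252000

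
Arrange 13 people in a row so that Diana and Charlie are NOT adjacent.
Total - adjacent = 13! - (13-1)!×2 = 6227020800 - 958003200 = 5269017600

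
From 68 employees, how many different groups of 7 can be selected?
C(68,7) = 68!/(7!×61!) = 969443904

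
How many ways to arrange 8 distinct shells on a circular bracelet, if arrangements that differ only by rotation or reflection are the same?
(8-1)!/2 = 5040/2 = 2520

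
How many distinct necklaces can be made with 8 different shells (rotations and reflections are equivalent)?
(8-1)!/2 = 5040/2 = 2520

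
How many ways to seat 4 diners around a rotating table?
Circular: fix one position, arrange the rest. (4-1)! = 6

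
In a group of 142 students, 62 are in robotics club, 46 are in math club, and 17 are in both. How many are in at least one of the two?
|A∪B| = |A| + |B| - |A∩B| = 62 + 46 - 17 = 91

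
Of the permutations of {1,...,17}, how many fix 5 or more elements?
Exactly j fixed points: C(17,j)·!(17-j); sum over j ≥ 5 (derangement numbers via !m = (m-1)·(!(m-1) + !(m-2)): !0..!12 = 1, 0, 1, 2, 9, 44, 265, 1854, 14833, 133496, 1334961, 14684570, 176214841). Σ_{j=5}^{17} C(17,j)·!(17-j) = C(17,5)·!12 + C(17,6)·!11 + C(17,7)·!10 + C(17,8)·!9 + C(17,9)·!8 + C(17,10)·!7 + C(17,11)·!6 + C(17,12)·!5 + C(17,13)·!4 + C(17,14)·!3 + C(17,15)·!2 + C(17,16)·!1 + C(17,17)·!0 = 6188·176214841 + 12376·14684570 + 19448·1334961 + 24310·133496 + 24310·14833 + 19448·1854 + 12376·265 + 6188·44 + 2380·9 + 680·2 + 136·1 + 17·0 + 1·1 = 1301761505367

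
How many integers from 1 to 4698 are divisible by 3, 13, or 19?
⌊4698/3⌋+⌊4698/13⌋+⌊4698/19⌋ - ⌊4698/39⌋-⌊4698/57⌋-⌊4698/247⌋ + ⌊4698/741⌋ = 1566+361+247 - 120-82-19 + 6 = 1959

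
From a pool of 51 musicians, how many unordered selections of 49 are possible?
C(51,49) = 51!/(49!×2!) = 1275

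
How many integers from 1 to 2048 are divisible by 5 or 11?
⌊2048/5⌋ + ⌊2048/11⌋ - ⌊2048/55⌋ = 409 + 186 - 37 = 558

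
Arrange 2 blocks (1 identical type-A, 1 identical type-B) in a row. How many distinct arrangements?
2! / (1! × 1!) = 2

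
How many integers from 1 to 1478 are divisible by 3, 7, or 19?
⌊1478/3⌋+⌊1478/7⌋+⌊1478/19⌋ - ⌊1478/21⌋-⌊1478/57⌋-⌊1478/133⌋ + ⌊1478/399⌋ = 492+211+77 - 70-25-11 + 3 = 677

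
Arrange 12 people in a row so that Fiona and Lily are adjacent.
Treat as block: (12-1)! × 2! = 39916800 × 2 = 79833600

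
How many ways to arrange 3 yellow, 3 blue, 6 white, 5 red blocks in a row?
17! / (3! × 3! × 6! × 5!) = 114354240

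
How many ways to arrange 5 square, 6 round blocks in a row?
11! / (5! × 6!) = 462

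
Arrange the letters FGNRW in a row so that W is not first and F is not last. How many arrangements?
By inclusion-exclusion: 5! - 2×(5-1)! + (5-2)! = 120 - 48 + 6 = 78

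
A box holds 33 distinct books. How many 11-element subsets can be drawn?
C(33,11) = 33!/(11!×22!) = 193536720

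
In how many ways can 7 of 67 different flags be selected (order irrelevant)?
C(67,7) = 67!/(7!×60!) = 869648208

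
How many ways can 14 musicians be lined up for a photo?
14! = 87178291200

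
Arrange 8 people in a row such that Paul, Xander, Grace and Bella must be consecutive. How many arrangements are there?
Treat the 4 as one block: (8-4+1)! × 4! = 120 × 24 = 2880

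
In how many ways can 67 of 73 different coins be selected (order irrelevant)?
C(73,67) = 73!/(67!×6!) = 170230452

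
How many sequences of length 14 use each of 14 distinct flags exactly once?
14! = 87178291200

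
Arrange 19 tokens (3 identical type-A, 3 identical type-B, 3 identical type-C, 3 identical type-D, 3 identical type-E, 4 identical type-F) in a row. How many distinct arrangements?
19! / (3! × 3! × 3! × 3! × 3! × 4!) = 651819168000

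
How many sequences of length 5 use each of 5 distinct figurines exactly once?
5! = 120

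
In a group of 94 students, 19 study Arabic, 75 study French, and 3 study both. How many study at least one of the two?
|A∪B| = |A| + |B| - |A∩B| = 19 + 75 - 3 = 91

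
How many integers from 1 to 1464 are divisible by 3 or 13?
⌊1464/3⌋ + ⌊1464/13⌋ - ⌊1464/39⌋ = 488 + 112 - 37 = 563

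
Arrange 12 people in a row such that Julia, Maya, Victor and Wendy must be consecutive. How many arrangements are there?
Treat the 4 as one block: (12-4+1)! × 4! = 362880 × 24 = 8709120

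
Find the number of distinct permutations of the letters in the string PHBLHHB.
7! / (1! × 1! × 2! × 3!) = 420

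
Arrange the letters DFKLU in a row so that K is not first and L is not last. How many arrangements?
By inclusion-exclusion: 5! - 2×(5-1)! + (5-2)! = 120 - 48 + 6 = 78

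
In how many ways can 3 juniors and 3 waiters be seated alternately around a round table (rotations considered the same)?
Fix one of the juniors: (3-1)! ways for the remaining juniors, × 3! ways for the waiters = 2 × 6 = 12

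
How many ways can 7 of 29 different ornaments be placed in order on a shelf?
P(29,7) = 29!/(29-7)! = 7866331200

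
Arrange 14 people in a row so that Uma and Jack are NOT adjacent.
Total - adjacent = 14! - (14-1)!×2 = 87178291200 - 12454041600 = 74724249600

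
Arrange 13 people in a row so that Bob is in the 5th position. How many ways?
Fix one position: (13-1)! = 479001600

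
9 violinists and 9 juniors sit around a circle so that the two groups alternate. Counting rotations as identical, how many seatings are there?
Fix one of the violinists: (9-1)! ways for the remaining violinists, × 9! ways for the juniors = 40320 × 362880 = 14631321600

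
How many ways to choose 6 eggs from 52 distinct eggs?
C(52,6) = 52!/(6!×46!) = 20358520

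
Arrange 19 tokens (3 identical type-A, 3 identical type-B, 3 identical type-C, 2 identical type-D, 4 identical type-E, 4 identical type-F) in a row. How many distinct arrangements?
19! / (3! × 3! × 3! × 2! × 4! × 4!) = 488864376000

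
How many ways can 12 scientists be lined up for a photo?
12! = 479001600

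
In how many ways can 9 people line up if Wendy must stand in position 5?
Fix one position: (9-1)! = 40320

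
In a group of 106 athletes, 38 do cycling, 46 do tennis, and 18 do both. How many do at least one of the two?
|A∪B| = |A| + |B| - |A∩B| = 38 + 46 - 18 = 66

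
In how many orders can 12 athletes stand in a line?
12! = 479001600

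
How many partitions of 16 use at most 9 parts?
By conjugation, equals partitions of 16 into parts ≤ 9. Let r_j(i) = number of partitions of i into parts ≤ j, for i = 0..16. r_1(i) = 1 for all i; r_j(i) = r_{j-1}(i) + r_j(i-j). Rows j = 2..9: ≤2: 1 1 2 2 3 3 4 4 5 5 6 6 7 7 8 8 9; ≤3: 1 1 2 3 4 5 7 8 10 12 14 16 19 21 24 27 30; ≤4: 1 1 2 3 5 6 9 11 15 18 23 27 34 39 47 54 64; ≤5: 1 1 2 3 5 7 10 13 18 23 30 37 47 57 70 84 101; ≤6: 1 1 2 3 5 7 11 14 20 26 35 44 58 71 90 110 136; ≤7: 1 1 2 3 5 7 11 15 21 28 38 49 65 82 105 131 164; ≤8: 1 1 2 3 5 7 11 15 22 29 40 52 70 89 116 146 186; ≤9: 1 1 2 3 5 7 11 15 22 30 41 54 73 94 123 157 201. r_9(16) = 201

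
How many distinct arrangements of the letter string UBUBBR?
6! / (1! × 3! × 2!) = 60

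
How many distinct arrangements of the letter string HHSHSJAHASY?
11! / (2! × 3! × 1! × 4! × 1!) = 138600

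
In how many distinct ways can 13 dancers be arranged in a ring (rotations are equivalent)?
Circular: fix one position, arrange the rest. (13-1)! = 479001600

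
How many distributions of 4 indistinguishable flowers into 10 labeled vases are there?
C(4+10-1, 10-1) = C(13, 9) = 715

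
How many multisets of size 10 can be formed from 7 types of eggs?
C(10+7-1, 7-1) = C(16, 6) = 8008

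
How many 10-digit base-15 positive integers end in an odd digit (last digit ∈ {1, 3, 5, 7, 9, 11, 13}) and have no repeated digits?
Last∈{1,3,5,7,9,11,13}. Last=0: 0. Last nonzero: 7×13×P(13,8) = 4722157440. Total = 4722157440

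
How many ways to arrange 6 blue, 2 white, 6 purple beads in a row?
14! / (6! × 2! × 6!) = 84084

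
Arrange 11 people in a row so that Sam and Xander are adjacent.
Treat as block: (11-1)! × 2! = 3628800 × 2 = 7257600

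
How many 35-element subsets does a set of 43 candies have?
C(43,35) = 43!/(35!×8!) = 145008513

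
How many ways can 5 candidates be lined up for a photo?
5! = 120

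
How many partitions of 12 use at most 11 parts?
By conjugation, equals partitions of 12 into parts ≤ 11. Let r_j(i) = number of partitions of i into parts ≤ j, for i = 0..12. r_1(i) = 1 for all i; r_j(i) = r_{j-1}(i) + r_j(i-j). Rows j = 2..11: ≤2: 1 1 2 2 3 3 4 4 5 5 6 6 7; ≤3: 1 1 2 3 4 5 7 8 10 12 14 16 19; ≤4: 1 1 2 3 5 6 9 11 15 18 23 27 34; ≤5: 1 1 2 3 5 7 10 13 18 23 30 37 47; ≤6: 1 1 2 3 5 7 11 14 20 26 35 44 58; ≤7: 1 1 2 3 5 7 11 15 21 28 38 49 65; ≤8: 1 1 2 3 5 7 11 15 22 29 40 52 70; ≤9: 1 1 2 3 5 7 11 15 22 30 41 54 73; ≤10: 1 1 2 3 5 7 11 15 22 30 42 55 75; ≤11: 1 1 2 3 5 7 11 15 22 30 42 56 76. r_11(12) = 76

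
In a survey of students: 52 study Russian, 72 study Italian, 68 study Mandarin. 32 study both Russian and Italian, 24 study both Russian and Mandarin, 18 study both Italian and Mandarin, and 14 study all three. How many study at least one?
|A∪B∪C| = 52+72+68-32-24-18+14 = 132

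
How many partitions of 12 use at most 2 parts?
By conjugation, equals partitions of 12 into parts ≤ 2. Let r_j(i) = number of partitions of i into parts ≤ j, for i = 0..12. r_1(i) = 1 for all i; r_j(i) = r_{j-1}(i) + r_j(i-j). Rows j = 2..2: ≤2: 1 1 2 2 3 3 4 4 5 5 6 6 7. r_2(12) = 7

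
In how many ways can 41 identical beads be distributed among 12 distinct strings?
C(41+12-1, 12-1) = C(52, 11) = 60403728840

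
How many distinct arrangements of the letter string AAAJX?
5! / (1! × 1! × 3!) = 20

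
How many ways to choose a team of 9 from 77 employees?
C(77,9) = 77!/(9!×68!) = 161322559475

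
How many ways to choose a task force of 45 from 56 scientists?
C(56,45) = 56!/(45!×11!) = 148902215280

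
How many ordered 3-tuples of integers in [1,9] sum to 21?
Coefficient of x^21 in (x + x² + ... + x^9)^3. By inclusion-exclusion on dice exceeding 9: Σ_j (-1)^j C(3,j)·C(21-1-9j, 2) = C(3,0)·C(20,2) - C(3,1)·C(11,2) + C(3,2)·C(2,2) = 1·190 - 3·55 + 3·1 = 28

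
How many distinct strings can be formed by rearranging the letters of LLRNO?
5! / (1! × 1! × 1! × 2!) = 60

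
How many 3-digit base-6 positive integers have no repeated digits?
First digit: 5 choices (nonzero). Then descending: 5 × 5 × 4 = 100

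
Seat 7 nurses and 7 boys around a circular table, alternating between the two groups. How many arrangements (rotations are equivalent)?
Fix one of the nurses: (7-1)! ways for the remaining nurses, × 7! ways for the boys = 720 × 5040 = 3628800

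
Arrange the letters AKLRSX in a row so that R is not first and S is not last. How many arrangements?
By inclusion-exclusion: 6! - 2×(6-1)! + (6-2)! = 720 - 240 + 24 = 504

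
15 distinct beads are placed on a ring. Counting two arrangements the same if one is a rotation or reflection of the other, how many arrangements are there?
(15-1)!/2 = 87178291200/2 = 43589145600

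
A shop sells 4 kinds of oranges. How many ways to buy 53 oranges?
C(53+4-1, 4-1) = C(56, 3) = 27720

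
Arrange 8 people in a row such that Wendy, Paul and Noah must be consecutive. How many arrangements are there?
Treat the 3 as one block: (8-3+1)! × 3! = 720 × 6 = 4320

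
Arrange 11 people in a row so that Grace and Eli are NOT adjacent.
Total - adjacent = 11! - (11-1)!×2 = 39916800 - 7257600 = 32659200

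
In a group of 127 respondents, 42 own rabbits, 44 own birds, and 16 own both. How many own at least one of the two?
|A∪B| = |A| + |B| - |A∩B| = 42 + 44 - 16 = 70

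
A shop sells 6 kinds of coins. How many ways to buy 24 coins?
C(24+6-1, 6-1) = C(29, 5) = 118755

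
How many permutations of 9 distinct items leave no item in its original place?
!9 = Σ_{j=0}^{9} (-1)^j·9!/j! = 362880 - 362880 + 181440 - 60480 + 15120 - 3024 + 504 - 72 + 9 - 1 = 133496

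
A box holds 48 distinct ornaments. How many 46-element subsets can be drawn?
C(48,46) = 48!/(46!×2!) = 1128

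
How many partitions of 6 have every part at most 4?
Let r_j(i) = number of partitions of i into parts ≤ j, for i = 0..6. r_1(i) = 1 for all i; r_j(i) = r_{j-1}(i) + r_j(i-j). Rows j = 2..4: ≤2: 1 1 2 2 3 3 4; ≤3: 1 1 2 3 4 5 7; ≤4: 1 1 2 3 5 6 9. r_4(6) = 9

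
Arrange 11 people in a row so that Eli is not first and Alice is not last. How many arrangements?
By inclusion-exclusion: 11! - 2×(11-1)! + (11-2)! = 39916800 - 7257600 + 362880 = 33022080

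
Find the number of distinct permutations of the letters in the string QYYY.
4! / (3! × 1!) = 4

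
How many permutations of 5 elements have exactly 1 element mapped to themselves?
Choose the 1 fixed point C(5,1) = 5, derange the rest: !4 = Σ_{j=0}^{4} (-1)^j·4!/j! = 24 - 24 + 12 - 4 + 1 = 9. Product = 5 × 9 = 45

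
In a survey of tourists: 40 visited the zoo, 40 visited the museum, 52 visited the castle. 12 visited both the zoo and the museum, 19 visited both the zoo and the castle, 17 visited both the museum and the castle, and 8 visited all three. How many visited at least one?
|A∪B∪C| = 40+40+52-12-19-17+8 = 92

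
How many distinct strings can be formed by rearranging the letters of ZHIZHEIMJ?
9! / (2! × 2! × 2! × 1! × 1! × 1!) = 45360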